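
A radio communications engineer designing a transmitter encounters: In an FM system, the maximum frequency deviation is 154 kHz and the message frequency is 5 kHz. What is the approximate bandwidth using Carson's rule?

Carson's rule: BW = 2*(delta_f + f_m)
= 2*(154 + 5) kHz = 318 kHz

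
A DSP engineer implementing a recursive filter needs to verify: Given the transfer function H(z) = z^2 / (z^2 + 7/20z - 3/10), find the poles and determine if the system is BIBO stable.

Poles are roots of the denominator: z^2 + 7/20z - 3/10 = 0.
Quadratic formula: z = [-(7/20) +/- sqrt((7/20)^2 - 4*(-3/10))] / 2
Discriminant = 49/400 + 6/5 = 529/400; sqrt = 23/20.
z = (-7/20 +/- 23/20) / 2 => z = 2/5 or z = -3/4.
|p1| = 3/4, |p2| = 2/5.
For BIBO stability, all poles must lie inside the unit circle (|p| < 1).
System is STABLE since both |p| < 1.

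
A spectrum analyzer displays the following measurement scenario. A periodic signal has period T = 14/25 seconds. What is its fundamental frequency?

The fundamental frequency is the reciprocal of the period.
f = 1/T = 1/(14/25) = 25/14 Hz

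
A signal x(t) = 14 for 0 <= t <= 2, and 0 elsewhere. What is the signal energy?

Energy = integral of |x(t)|^2 dt over the signal duration
= 14^2 * 2 = 196 * 2 = 392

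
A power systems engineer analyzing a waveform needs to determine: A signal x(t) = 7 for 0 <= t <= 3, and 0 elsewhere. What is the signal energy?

Energy = integral of |x(t)|^2 dt over the signal duration
= 7^2 * 3 = 49 * 3 = 147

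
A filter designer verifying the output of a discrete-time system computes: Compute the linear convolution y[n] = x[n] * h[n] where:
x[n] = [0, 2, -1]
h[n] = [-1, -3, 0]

y[n] = sum_k x[k]*h[n-k]. Output length = len(x) + len(h) - 1 = 3 + 3 - 1 = 5.
y[0] = 0*-1 = 0
y[1] = 2*-1 + 0*-3 = -2
y[2] = -1*-1 + 2*-3 + 0*0 = -5
y[3] = -1*-3 + 2*0 = 3
y[4] = -1*0 = 0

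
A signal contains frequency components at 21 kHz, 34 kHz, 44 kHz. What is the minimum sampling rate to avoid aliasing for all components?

The highest frequency component is f_max = 44 kHz.
Nyquist rate = 2 * f_max = 2 * 44 kHz = 88 kHz.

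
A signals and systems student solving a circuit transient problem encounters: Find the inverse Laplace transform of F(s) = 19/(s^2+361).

Standard pair: w/(s^2+w^2) <-> sin(wt)*u(t)
Recognize w^2 = 361, so w = 19; numerator 19 = 1*19.
f(t) = sin(19t)*u(t)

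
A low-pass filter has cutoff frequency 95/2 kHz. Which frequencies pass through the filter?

A low-pass filter passes all frequencies below the cutoff frequency 95/2 kHz and attenuates higher frequencies.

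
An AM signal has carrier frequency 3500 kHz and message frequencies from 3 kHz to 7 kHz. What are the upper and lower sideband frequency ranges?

Upper sideband (USB) = fc + [fm_low, fm_high] = 3500 + [3, 7] = [3503, 3507] kHz
Lower sideband (LSB) = fc - [fm_high, fm_low] = 3500 - [7, 3] = [3493, 3497] kHz
Total occupied spectrum: 3493 kHz to 3507 kHz (plus carrier at 3500 kHz)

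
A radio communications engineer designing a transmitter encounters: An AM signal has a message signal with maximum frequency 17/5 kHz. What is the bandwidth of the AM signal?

In AM (double-sideband), the bandwidth is twice the message frequency.
BW = 2 * f_m = 2 * 17/5 kHz = 34/5 kHz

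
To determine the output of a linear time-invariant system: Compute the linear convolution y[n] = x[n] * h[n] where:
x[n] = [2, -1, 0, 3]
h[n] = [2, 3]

y[n] = sum_k x[k]*h[n-k]. Output length = len(x) + len(h) - 1 = 4 + 2 - 1 = 5.
y[0] = 2*2 = 4
y[1] = -1*2 + 2*3 = 4
y[2] = 0*2 + -1*3 = -3
y[3] = 3*2 + 0*3 = 6
y[4] = 3*3 = 9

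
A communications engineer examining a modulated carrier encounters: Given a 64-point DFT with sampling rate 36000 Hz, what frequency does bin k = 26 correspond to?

The frequency of DFT bin k is: f_k = k * f_s / N
f_26 = 26 * 36000 / 64 = 14625 Hz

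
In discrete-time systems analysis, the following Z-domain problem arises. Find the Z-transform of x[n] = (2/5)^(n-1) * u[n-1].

Time-shifting property: if X(z) = Z{x[n]}, then Z{x[n-d]} = z^(-d) * X(z)
X(z) = z/(z - 2/5) for x[n] = (2/5)^n * u[n]
Z{x[n-1]} = z^(-1) * z/(z - 2/5) = 1/(z - 2/5)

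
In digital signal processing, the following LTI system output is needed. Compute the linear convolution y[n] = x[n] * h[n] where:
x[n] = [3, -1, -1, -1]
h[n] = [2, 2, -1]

y[n] = sum_k x[k]*h[n-k]. Output length = len(x) + len(h) - 1 = 4 + 3 - 1 = 6.
y[0] = 3*2 = 6
y[1] = -1*2 + 3*2 = 4
y[2] = -1*2 + -1*2 + 3*-1 = -7
y[3] = -1*2 + -1*2 + -1*-1 = -3
y[4] = -1*2 + -1*-1 = -1
y[5] = -1*-1 = 1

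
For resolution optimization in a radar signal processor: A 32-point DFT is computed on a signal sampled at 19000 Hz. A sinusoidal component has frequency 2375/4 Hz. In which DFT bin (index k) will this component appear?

DFT frequency resolution = f_s/N = 19000/32 = 2375/4 Hz
Bin index k = f_signal / resolution = 2375/4 / 2375/4 = 1
The signal frequency 2375/4 Hz falls in DFT bin k = 1.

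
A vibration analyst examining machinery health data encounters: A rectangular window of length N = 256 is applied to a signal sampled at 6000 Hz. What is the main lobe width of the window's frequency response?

For a rectangular window of length N,
the main lobe width in frequency is 2*f_s/N.
= 2*6000/256 = 375/8 Hz
This determines the minimum frequency separation for resolving two sinusoids.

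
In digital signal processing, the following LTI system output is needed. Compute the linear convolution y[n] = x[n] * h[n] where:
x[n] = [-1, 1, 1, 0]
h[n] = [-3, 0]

y[n] = sum_k x[k]*h[n-k]. Output length = len(x) + len(h) - 1 = 4 + 2 - 1 = 5.
y[0] = -1*-3 = 3
y[1] = 1*-3 + -1*0 = -3
y[2] = 1*-3 + 1*0 = -3
y[3] = 0*-3 + 1*0 = 0
y[4] = 0*0 = 0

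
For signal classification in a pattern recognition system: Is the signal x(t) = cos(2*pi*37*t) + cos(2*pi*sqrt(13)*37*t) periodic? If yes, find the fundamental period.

f1 = 37 Hz, f2 = 37*sqrt(13) Hz
Ratio f2/f1 = sqrt(13), which is irrational.
Since the frequency ratio is irrational, no common period exists.
The signal is not periodic.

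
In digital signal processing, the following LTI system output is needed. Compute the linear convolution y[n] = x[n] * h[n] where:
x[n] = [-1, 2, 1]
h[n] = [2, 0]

y[n] = sum_k x[k]*h[n-k]. Output length = len(x) + len(h) - 1 = 3 + 2 - 1 = 4.
y[0] = -1*2 = -2
y[1] = 2*2 + -1*0 = 4
y[2] = 1*2 + 2*0 = 2
y[3] = 1*0 = 0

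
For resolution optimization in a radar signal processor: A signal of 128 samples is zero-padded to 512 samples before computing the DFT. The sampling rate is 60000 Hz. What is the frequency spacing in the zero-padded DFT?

Original DFT: N = 128, resolution = f_s/N = 60000/128 = 1875/4 Hz
Zero-padded DFT: N = 512, resolution = f_s/N = 60000/512 = 1875/16 Hz
Zero-padding interpolates the spectrum (finer frequency grid)
but does NOT improve the true spectral resolution (ability to resolve close frequencies).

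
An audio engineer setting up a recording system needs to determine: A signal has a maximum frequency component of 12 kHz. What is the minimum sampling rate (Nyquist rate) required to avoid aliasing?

By the Nyquist-Shannon sampling theorem,
the minimum sampling rate (Nyquist rate) must be at least 2 * f_max.
Nyquist rate = 2 * 12 kHz = 24 kHz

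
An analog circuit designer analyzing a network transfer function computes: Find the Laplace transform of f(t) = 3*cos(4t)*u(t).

Standard pair: cos(wt)*u(t) <-> s/(s^2+w^2)
With w = 4: L{3*cos(4t)*u(t)} = 3s/(s^2+16)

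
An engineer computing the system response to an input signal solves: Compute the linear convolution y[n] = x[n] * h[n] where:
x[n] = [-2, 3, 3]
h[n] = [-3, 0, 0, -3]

y[n] = sum_k x[k]*h[n-k]. Output length = len(x) + len(h) - 1 = 3 + 4 - 1 = 6.
y[0] = -2*-3 = 6
y[1] = 3*-3 + -2*0 = -9
y[2] = 3*-3 + 3*0 + -2*0 = -9
y[3] = 3*0 + 3*0 + -2*-3 = 6
y[4] = 3*0 + 3*-3 = -9
y[5] = 3*-3 = -9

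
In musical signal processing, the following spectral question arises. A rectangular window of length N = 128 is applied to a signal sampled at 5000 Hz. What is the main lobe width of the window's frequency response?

For a rectangular window of length N,
the main lobe width in frequency is 2*f_s/N.
= 2*5000/128 = 625/8 Hz
This determines the minimum frequency separation for resolving two sinusoids.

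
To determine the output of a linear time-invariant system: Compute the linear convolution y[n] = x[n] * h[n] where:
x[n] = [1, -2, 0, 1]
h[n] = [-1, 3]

y[n] = sum_k x[k]*h[n-k]. Output length = len(x) + len(h) - 1 = 4 + 2 - 1 = 5.
y[0] = 1*-1 = -1
y[1] = -2*-1 + 1*3 = 5
y[2] = 0*-1 + -2*3 = -6
y[3] = 1*-1 + 0*3 = -1
y[4] = 1*3 = 3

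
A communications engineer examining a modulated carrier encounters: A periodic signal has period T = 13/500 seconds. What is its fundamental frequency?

The fundamental frequency is the reciprocal of the period.
f = 1/T = 1/(13/500) = 500/13 Hz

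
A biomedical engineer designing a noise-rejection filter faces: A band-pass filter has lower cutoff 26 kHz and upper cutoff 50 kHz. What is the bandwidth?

Bandwidth = f_high - f_low
= 50 kHz - 26 kHz = 24 kHz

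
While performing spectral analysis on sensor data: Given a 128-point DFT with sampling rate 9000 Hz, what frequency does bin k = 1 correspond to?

The frequency of DFT bin k is: f_k = k * f_s / N
f_1 = 1 * 9000 / 128 = 1125/16 Hz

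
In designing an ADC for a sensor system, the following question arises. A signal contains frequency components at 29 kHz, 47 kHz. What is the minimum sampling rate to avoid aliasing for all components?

The highest frequency component is f_max = 47 kHz.
Nyquist rate = 2 * f_max = 2 * 47 kHz = 94 kHz.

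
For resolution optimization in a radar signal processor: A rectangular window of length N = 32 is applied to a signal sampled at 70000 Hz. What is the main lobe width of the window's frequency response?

For a rectangular window of length N,
the main lobe width in frequency is 2*f_s/N.
= 2*70000/32 = 4375 Hz
This determines the minimum frequency separation for resolving two sinusoids.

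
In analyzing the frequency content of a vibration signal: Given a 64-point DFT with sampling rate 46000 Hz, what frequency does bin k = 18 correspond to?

The frequency of DFT bin k is: f_k = k * f_s / N
f_18 = 18 * 46000 / 64 = 25875/2 Hz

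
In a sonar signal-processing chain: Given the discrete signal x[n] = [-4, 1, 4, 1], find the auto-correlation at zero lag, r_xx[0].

The auto-correlation at zero lag r_xx[0] equals the signal energy.
r_xx[0] = sum of x[n]^2 = (-4)^2 + 1^2 + 4^2 + 1^2
= 16 + 1 + 16 + 1 = 34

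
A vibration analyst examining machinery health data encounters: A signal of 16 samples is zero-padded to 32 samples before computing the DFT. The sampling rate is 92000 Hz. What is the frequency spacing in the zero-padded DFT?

Original DFT: N = 16, resolution = f_s/N = 92000/16 = 5750 Hz
Zero-padded DFT: N = 32, resolution = f_s/N = 92000/32 = 2875 Hz
Zero-padding interpolates the spectrum (finer frequency grid)
but does NOT improve the true spectral resolution (ability to resolve close frequencies).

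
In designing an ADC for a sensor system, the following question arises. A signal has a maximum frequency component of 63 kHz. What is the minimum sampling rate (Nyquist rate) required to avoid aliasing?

By the Nyquist-Shannon sampling theorem,
the minimum sampling rate (Nyquist rate) must be at least 2 * f_max.
Nyquist rate = 2 * 63 kHz = 126 kHz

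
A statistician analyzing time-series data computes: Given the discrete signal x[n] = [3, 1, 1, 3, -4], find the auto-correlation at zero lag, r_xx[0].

The auto-correlation at zero lag r_xx[0] equals the signal energy.
r_xx[0] = sum of x[n]^2 = 3^2 + 1^2 + 1^2 + 3^2 + (-4)^2
= 9 + 1 + 1 + 9 + 16 = 36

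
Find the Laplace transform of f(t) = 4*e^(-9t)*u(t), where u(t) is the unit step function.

Standard Laplace transform pair:
e^(-at)*u(t) <-> 1/(s+a)
With a = 9: L{4*e^(-9t)*u(t)} = 4/(s+9), ROC: Re(s) > -9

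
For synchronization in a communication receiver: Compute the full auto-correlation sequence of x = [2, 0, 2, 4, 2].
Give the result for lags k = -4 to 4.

r_xx[k] = sum_m x[m]*x[m+k], indexed from 0, for k = -4 to 4:
  r_xx[-4] = x[4]*x[0] = 4
  r_xx[-3] = x[3]*x[0] + x[4]*x[1] = 8
  r_xx[-2] = x[2]*x[0] + x[3]*x[1] + x[4]*x[2] = 8
  r_xx[-1] = x[1]*x[0] + x[2]*x[1] + x[3]*x[2] + x[4]*x[3] = 16
  r_xx[0] = x[0]*x[0] + x[1]*x[1] + x[2]*x[2] + x[3]*x[3] + x[4]*x[4] = 28
  r_xx[1] = x[0]*x[1] + x[1]*x[2] + x[2]*x[3] + x[3]*x[4] = 16
  r_xx[2] = x[0]*x[2] + x[1]*x[3] + x[2]*x[4] = 8
  r_xx[3] = x[0]*x[3] + x[1]*x[4] = 8
  r_xx[4] = x[0]*x[4] = 4
r_xx = [4, 8, 8, 16, 28, 16, 8, 8, 4]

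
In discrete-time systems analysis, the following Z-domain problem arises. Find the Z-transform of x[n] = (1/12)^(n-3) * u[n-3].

Time-shifting property: if X(z) = Z{x[n]}, then Z{x[n-d]} = z^(-d) * X(z)
X(z) = z/(z - 1/12) for x[n] = (1/12)^n * u[n]
Z{x[n-3]} = z^(-3) * z/(z - 1/12) = z^(-2)/(z - 1/12)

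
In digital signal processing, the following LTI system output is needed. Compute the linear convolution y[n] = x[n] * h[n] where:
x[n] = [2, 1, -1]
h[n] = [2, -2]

y[n] = sum_k x[k]*h[n-k]. Output length = len(x) + len(h) - 1 = 3 + 2 - 1 = 4.
y[0] = 2*2 = 4
y[1] = 1*2 + 2*-2 = -2
y[2] = -1*2 + 1*-2 = -4
y[3] = -1*-2 = 2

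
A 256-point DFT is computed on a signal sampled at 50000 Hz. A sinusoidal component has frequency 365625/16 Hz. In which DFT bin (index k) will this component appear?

DFT frequency resolution = f_s/N = 50000/256 = 3125/16 Hz
Bin index k = f_signal / resolution = 365625/16 / 3125/16 = 117
The signal frequency 365625/16 Hz falls in DFT bin k = 117.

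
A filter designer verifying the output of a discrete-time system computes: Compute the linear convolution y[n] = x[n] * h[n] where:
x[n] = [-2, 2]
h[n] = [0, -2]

y[n] = sum_k x[k]*h[n-k]. Output length = len(x) + len(h) - 1 = 2 + 2 - 1 = 3.
y[0] = -2*0 = 0
y[1] = 2*0 + -2*-2 = 4
y[2] = 2*-2 = -4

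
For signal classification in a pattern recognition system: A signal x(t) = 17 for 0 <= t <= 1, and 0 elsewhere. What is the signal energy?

Energy = integral of |x(t)|^2 dt over the signal duration
= 17^2 * 1 = 289 * 1 = 289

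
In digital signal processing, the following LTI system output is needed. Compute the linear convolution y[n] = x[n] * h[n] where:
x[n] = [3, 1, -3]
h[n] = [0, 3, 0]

y[n] = sum_k x[k]*h[n-k]. Output length = len(x) + len(h) - 1 = 3 + 3 - 1 = 5.
y[0] = 3*0 = 0
y[1] = 1*0 + 3*3 = 9
y[2] = -3*0 + 1*3 + 3*0 = 3
y[3] = -3*3 + 1*0 = -9
y[4] = -3*0 = 0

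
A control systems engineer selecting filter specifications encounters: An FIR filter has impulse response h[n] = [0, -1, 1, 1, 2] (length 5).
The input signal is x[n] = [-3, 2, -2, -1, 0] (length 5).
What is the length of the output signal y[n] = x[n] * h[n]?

For linear convolution, the output length is:
len(y) = len(x) + len(h) - 1 = 5 + 5 - 1 = 9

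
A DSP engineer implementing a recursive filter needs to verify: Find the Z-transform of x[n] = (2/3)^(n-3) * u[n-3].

Time-shifting property: if X(z) = Z{x[n]}, then Z{x[n-d]} = z^(-d) * X(z)
X(z) = z/(z - 2/3) for x[n] = (2/3)^n * u[n]
Z{x[n-3]} = z^(-3) * z/(z - 2/3) = z^(-2)/(z - 2/3)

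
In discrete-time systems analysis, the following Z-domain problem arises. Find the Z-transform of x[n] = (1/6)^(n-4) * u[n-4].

Time-shifting property: if X(z) = Z{x[n]}, then Z{x[n-d]} = z^(-d) * X(z)
X(z) = z/(z - 1/6) for x[n] = (1/6)^n * u[n]
Z{x[n-4]} = z^(-4) * z/(z - 1/6) = z^(-3)/(z - 1/6)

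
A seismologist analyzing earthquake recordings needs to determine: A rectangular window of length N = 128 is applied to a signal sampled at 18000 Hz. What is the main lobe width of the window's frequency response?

For a rectangular window of length N,
the main lobe width in frequency is 2*f_s/N.
= 2*18000/128 = 1125/4 Hz
This determines the minimum frequency separation for resolving two sinusoids.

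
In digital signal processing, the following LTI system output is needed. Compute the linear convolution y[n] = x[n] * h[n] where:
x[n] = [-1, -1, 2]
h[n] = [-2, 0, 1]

y[n] = sum_k x[k]*h[n-k]. Output length = len(x) + len(h) - 1 = 3 + 3 - 1 = 5.
y[0] = -1*-2 = 2
y[1] = -1*-2 + -1*0 = 2
y[2] = 2*-2 + -1*0 + -1*1 = -5
y[3] = 2*0 + -1*1 = -1
y[4] = 2*1 = 2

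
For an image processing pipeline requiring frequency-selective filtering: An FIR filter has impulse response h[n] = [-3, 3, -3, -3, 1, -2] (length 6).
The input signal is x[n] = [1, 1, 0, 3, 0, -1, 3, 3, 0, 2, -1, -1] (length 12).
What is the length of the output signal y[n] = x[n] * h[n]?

For linear convolution, the output length is:
len(y) = len(x) + len(h) - 1 = 12 + 6 - 1 = 17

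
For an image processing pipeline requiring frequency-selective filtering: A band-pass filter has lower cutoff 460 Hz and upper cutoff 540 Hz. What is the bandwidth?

Bandwidth = f_high - f_low
= 540 Hz - 460 Hz = 80 Hz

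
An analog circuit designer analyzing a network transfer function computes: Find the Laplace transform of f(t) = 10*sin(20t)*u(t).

Standard pair: sin(wt)*u(t) <-> w/(s^2+w^2)
With w = 20: L{10*sin(20t)*u(t)} = 200/(s^2+400)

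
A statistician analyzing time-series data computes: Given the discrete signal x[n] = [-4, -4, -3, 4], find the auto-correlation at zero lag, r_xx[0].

The auto-correlation at zero lag r_xx[0] equals the signal energy.
r_xx[0] = sum of x[n]^2 = (-4)^2 + (-4)^2 + (-3)^2 + 4^2
= 16 + 16 + 9 + 16 = 57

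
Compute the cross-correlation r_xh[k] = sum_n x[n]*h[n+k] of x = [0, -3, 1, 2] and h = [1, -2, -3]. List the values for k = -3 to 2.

Both sequences indexed from 0 and zero outside their support.
Lags with overlap: k = -3 to 2.
  r_xh[-3] = x[3]*h[0] = 2
  r_xh[-2] = x[2]*h[0] + x[3]*h[1] = -3
  r_xh[-1] = x[1]*h[0] + x[2]*h[1] + x[3]*h[2] = -11
  r_xh[0] = x[0]*h[0] + x[1]*h[1] + x[2]*h[2] = 3
  r_xh[1] = x[0]*h[1] + x[1]*h[2] = 9
  r_xh[2] = x[0]*h[2] = 0
r_xh = [2, -3, -11, 3, 9, 0] (for k = -3, ..., 2)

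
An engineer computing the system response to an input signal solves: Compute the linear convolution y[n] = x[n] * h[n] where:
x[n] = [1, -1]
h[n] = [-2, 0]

y[n] = sum_k x[k]*h[n-k]. Output length = len(x) + len(h) - 1 = 2 + 2 - 1 = 3.
y[0] = 1*-2 = -2
y[1] = -1*-2 + 1*0 = 2
y[2] = -1*0 = 0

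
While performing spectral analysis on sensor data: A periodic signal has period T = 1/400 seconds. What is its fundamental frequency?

The fundamental frequency is the reciprocal of the period.
f = 1/T = 1/(1/400) = 400 Hz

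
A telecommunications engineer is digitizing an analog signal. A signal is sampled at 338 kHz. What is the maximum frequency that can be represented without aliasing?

The maximum frequency that can be represented without aliasing
is the Nyquist frequency: f_max = f_s / 2 = 338 kHz / 2 = 169 kHz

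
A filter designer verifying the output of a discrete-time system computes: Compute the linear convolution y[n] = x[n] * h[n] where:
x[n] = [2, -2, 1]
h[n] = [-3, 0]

y[n] = sum_k x[k]*h[n-k]. Output length = len(x) + len(h) - 1 = 3 + 2 - 1 = 4.
y[0] = 2*-3 = -6
y[1] = -2*-3 + 2*0 = 6
y[2] = 1*-3 + -2*0 = -3
y[3] = 1*0 = 0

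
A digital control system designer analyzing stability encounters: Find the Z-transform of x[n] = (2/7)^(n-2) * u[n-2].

Time-shifting property: if X(z) = Z{x[n]}, then Z{x[n-d]} = z^(-d) * X(z)
X(z) = z/(z - 2/7) for x[n] = (2/7)^n * u[n]
Z{x[n-2]} = z^(-2) * z/(z - 2/7) = z^(-1)/(z - 2/7)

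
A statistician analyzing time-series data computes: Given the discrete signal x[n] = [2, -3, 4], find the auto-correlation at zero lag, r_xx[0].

The auto-correlation at zero lag r_xx[0] equals the signal energy.
r_xx[0] = sum of x[n]^2 = 2^2 + (-3)^2 + 4^2
= 4 + 9 + 16 = 29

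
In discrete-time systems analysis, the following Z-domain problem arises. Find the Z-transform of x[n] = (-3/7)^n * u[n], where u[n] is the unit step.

The Z-transform of a^n * u[n] is z/(z-a) for |z| > |a|.
Here a = -3/7, so X(z) = z/(z - (-3/7)) = 7z/(7z + 3)
ROC: |z| > 3/7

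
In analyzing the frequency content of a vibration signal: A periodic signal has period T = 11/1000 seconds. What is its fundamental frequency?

The fundamental frequency is the reciprocal of the period.
f = 1/T = 1/(11/1000) = 1000/11 Hz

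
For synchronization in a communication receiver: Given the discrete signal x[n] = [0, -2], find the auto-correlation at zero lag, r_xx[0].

The auto-correlation at zero lag r_xx[0] equals the signal energy.
r_xx[0] = sum of x[n]^2 = 0^2 + (-2)^2
= 0 + 4 = 4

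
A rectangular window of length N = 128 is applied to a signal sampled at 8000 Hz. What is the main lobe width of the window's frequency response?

For a rectangular window of length N,
the main lobe width in frequency is 2*f_s/N.
= 2*8000/128 = 125 Hz
This determines the minimum frequency separation for resolving two sinusoids.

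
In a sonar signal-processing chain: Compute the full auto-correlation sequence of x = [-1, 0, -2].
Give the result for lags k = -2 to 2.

r_xx[k] = sum_m x[m]*x[m+k], indexed from 0, for k = -2 to 2:
  r_xx[-2] = x[2]*x[0] = 2
  r_xx[-1] = x[1]*x[0] + x[2]*x[1] = 0
  r_xx[0] = x[0]*x[0] + x[1]*x[1] + x[2]*x[2] = 5
  r_xx[1] = x[0]*x[1] + x[1]*x[2] = 0
  r_xx[2] = x[0]*x[2] = 2
r_xx = [2, 0, 5, 0, 2]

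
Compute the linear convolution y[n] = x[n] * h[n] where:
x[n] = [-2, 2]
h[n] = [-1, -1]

y[n] = sum_k x[k]*h[n-k]. Output length = len(x) + len(h) - 1 = 2 + 2 - 1 = 3.
y[0] = -2*-1 = 2
y[1] = 2*-1 + -2*-1 = 0
y[2] = 2*-1 = -2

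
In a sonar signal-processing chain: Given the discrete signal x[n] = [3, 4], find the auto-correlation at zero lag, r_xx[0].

The auto-correlation at zero lag r_xx[0] equals the signal energy.
r_xx[0] = sum of x[n]^2 = 3^2 + 4^2
= 9 + 16 = 25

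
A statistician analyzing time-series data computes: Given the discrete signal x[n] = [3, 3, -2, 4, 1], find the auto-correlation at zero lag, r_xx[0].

The auto-correlation at zero lag r_xx[0] equals the signal energy.
r_xx[0] = sum of x[n]^2 = 3^2 + 3^2 + (-2)^2 + 4^2 + 1^2
= 9 + 9 + 4 + 16 + 1 = 39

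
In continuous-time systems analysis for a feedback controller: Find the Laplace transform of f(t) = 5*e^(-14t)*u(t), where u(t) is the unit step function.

Standard Laplace transform pair:
e^(-at)*u(t) <-> 1/(s+a)
With a = 14: L{5*e^(-14t)*u(t)} = 5/(s+14), ROC: Re(s) > -14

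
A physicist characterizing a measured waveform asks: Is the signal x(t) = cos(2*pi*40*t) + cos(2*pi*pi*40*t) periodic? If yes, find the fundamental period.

f1 = 40 Hz, f2 = 40*pi Hz
Ratio f2/f1 = pi, which is irrational.
Since the frequency ratio is irrational, no common period exists.
The signal is not periodic.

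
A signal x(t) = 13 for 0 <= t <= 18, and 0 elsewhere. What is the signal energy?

Energy = integral of |x(t)|^2 dt over the signal duration
= 13^2 * 18 = 169 * 18 = 3042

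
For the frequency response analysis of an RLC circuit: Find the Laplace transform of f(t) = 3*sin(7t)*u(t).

Standard pair: sin(wt)*u(t) <-> w/(s^2+w^2)
With w = 7: L{3*sin(7t)*u(t)} = 21/(s^2+49)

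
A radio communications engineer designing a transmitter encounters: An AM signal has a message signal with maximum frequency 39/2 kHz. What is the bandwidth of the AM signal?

In AM (double-sideband), the bandwidth is twice the message frequency.
BW = 2 * f_m = 2 * 39/2 kHz = 39 kHz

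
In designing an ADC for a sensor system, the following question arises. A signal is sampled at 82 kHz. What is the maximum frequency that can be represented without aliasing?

The maximum frequency that can be represented without aliasing
is the Nyquist frequency: f_max = f_s / 2 = 82 kHz / 2 = 41 kHz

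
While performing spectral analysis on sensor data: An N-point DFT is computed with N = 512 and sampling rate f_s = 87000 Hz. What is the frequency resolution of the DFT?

DFT frequency resolution = f_s / N
= 87000 / 512 = 10875/64 Hz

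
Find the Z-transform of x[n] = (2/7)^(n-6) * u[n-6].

Time-shifting property: if X(z) = Z{x[n]}, then Z{x[n-d]} = z^(-d) * X(z)
X(z) = z/(z - 2/7) for x[n] = (2/7)^n * u[n]
Z{x[n-6]} = z^(-6) * z/(z - 2/7) = z^(-5)/(z - 2/7)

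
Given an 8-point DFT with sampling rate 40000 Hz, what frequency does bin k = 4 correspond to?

The frequency of DFT bin k is: f_k = k * f_s / N
f_4 = 4 * 40000 / 8 = 20000 Hz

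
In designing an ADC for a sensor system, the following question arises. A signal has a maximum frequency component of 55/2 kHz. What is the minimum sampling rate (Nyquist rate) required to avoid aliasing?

By the Nyquist-Shannon sampling theorem,
the minimum sampling rate (Nyquist rate) must be at least 2 * f_max.
Nyquist rate = 2 * 55/2 kHz = 55 kHz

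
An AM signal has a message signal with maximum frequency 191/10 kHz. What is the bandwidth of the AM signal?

In AM (double-sideband), the bandwidth is twice the message frequency.
BW = 2 * f_m = 2 * 191/10 kHz = 191/5 kHz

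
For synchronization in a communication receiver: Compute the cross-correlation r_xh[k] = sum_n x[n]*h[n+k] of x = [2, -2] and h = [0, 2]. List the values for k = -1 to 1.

Both sequences indexed from 0 and zero outside their support.
Lags with overlap: k = -1 to 1.
  r_xh[-1] = x[1]*h[0] = 0
  r_xh[0] = x[0]*h[0] + x[1]*h[1] = -4
  r_xh[1] = x[0]*h[1] = 4
r_xh = [0, -4, 4] (for k = -1, ..., 1)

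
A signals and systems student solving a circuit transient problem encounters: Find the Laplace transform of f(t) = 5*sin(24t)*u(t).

Standard pair: sin(wt)*u(t) <-> w/(s^2+w^2)
With w = 24: L{5*sin(24t)*u(t)} = 120/(s^2+576)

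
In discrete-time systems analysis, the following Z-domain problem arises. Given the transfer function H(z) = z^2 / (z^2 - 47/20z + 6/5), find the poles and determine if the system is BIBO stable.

Poles are roots of the denominator: z^2 - 47/20z + 6/5 = 0.
Quadratic formula: z = [-(-47/20) +/- sqrt((-47/20)^2 - 4*(6/5))] / 2
Discriminant = 2209/400 - 24/5 = 289/400; sqrt = 17/20.
z = (47/20 +/- 17/20) / 2 => z = 8/5 or z = 3/4.
|p1| = 8/5, |p2| = 3/4.
For BIBO stability, all poles must lie inside the unit circle (|p| < 1).
System is UNSTABLE since at least one |p| >= 1.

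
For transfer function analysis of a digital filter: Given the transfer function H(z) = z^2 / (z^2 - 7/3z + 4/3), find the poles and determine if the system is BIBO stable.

Poles are roots of the denominator: z^2 - 7/3z + 4/3 = 0.
Quadratic formula: z = [-(-7/3) +/- sqrt((-7/3)^2 - 4*(4/3))] / 2
Discriminant = 49/9 - 16/3 = 1/9; sqrt = 1/3.
z = (7/3 +/- 1/3) / 2 => z = 4/3 or z = 1.
|p1| = 4/3, |p2| = 1.
For BIBO stability, all poles must lie inside the unit circle (|p| < 1).
System is UNSTABLE since at least one |p| >= 1.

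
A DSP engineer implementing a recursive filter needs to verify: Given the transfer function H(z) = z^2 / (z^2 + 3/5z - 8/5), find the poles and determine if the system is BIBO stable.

Poles are roots of the denominator: z^2 + 3/5z - 8/5 = 0.
Quadratic formula: z = [-(3/5) +/- sqrt((3/5)^2 - 4*(-8/5))] / 2
Discriminant = 9/25 + 32/5 = 169/25; sqrt = 13/5.
z = (-3/5 +/- 13/5) / 2 => z = 1 or z = -8/5.
|p1| = 1, |p2| = 8/5.
For BIBO stability, all poles must lie inside the unit circle (|p| < 1).
System is UNSTABLE since at least one |p| >= 1.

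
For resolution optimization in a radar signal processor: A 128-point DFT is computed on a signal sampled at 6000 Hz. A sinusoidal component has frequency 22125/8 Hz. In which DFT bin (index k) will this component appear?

DFT frequency resolution = f_s/N = 6000/128 = 375/8 Hz
Bin index k = f_signal / resolution = 22125/8 / 375/8 = 59
The signal frequency 22125/8 Hz falls in DFT bin k = 59.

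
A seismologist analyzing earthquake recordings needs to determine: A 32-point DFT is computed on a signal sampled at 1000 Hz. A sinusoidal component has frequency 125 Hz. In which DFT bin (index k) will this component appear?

DFT frequency resolution = f_s/N = 1000/32 = 125/4 Hz
Bin index k = f_signal / resolution = 125 / 125/4 = 4
The signal frequency 125 Hz falls in DFT bin k = 4.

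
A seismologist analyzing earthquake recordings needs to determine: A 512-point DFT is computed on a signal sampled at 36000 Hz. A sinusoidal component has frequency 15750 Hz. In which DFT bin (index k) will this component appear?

DFT frequency resolution = f_s/N = 36000/512 = 1125/16 Hz
Bin index k = f_signal / resolution = 15750 / 1125/16 = 224
The signal frequency 15750 Hz falls in DFT bin k = 224.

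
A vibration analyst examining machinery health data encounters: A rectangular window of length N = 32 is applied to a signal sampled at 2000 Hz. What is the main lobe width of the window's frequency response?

For a rectangular window of length N,
the main lobe width in frequency is 2*f_s/N.
= 2*2000/32 = 125 Hz
This determines the minimum frequency separation for resolving two sinusoids.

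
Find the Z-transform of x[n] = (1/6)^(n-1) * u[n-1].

Time-shifting property: if X(z) = Z{x[n]}, then Z{x[n-d]} = z^(-d) * X(z)
X(z) = z/(z - 1/6) for x[n] = (1/6)^n * u[n]
Z{x[n-1]} = z^(-1) * z/(z - 1/6) = 1/(z - 1/6)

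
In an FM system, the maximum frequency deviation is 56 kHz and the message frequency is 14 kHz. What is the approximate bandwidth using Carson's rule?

Carson's rule: BW = 2*(delta_f + f_m)
= 2*(56 + 14) kHz = 140 kHz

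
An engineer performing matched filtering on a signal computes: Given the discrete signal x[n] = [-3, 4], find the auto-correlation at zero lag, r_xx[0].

The auto-correlation at zero lag r_xx[0] equals the signal energy.
r_xx[0] = sum of x[n]^2 = (-3)^2 + 4^2
= 9 + 16 = 25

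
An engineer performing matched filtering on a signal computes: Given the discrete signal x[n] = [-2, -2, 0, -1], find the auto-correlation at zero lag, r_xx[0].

The auto-correlation at zero lag r_xx[0] equals the signal energy.
r_xx[0] = sum of x[n]^2 = (-2)^2 + (-2)^2 + 0^2 + (-1)^2
= 4 + 4 + 0 + 1 = 9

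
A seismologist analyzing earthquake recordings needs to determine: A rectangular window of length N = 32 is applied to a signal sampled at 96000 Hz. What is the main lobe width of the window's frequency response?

For a rectangular window of length N,
the main lobe width in frequency is 2*f_s/N.
= 2*96000/32 = 6000 Hz
This determines the minimum frequency separation for resolving two sinusoids.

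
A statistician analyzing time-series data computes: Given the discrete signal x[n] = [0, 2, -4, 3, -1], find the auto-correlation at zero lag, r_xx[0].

The auto-correlation at zero lag r_xx[0] equals the signal energy.
r_xx[0] = sum of x[n]^2 = 0^2 + 2^2 + (-4)^2 + 3^2 + (-1)^2
= 0 + 4 + 16 + 9 + 1 = 30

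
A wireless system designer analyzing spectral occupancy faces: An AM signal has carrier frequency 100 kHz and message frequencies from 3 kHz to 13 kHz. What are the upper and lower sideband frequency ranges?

Upper sideband (USB) = fc + [fm_low, fm_high] = 100 + [3, 13] = [103, 113] kHz
Lower sideband (LSB) = fc - [fm_high, fm_low] = 100 - [13, 3] = [87, 97] kHz
Total occupied spectrum: 87 kHz to 113 kHz (plus carrier at 100 kHz)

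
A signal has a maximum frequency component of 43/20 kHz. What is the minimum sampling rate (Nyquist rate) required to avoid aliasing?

By the Nyquist-Shannon sampling theorem,
the minimum sampling rate (Nyquist rate) must be at least 2 * f_max.
Nyquist rate = 2 * 43/20 kHz = 43/10 kHz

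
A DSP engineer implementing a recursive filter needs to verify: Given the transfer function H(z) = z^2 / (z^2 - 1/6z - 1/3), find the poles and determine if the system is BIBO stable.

Poles are roots of the denominator: z^2 - 1/6z - 1/3 = 0.
Quadratic formula: z = [-(-1/6) +/- sqrt((-1/6)^2 - 4*(-1/3))] / 2
Discriminant = 1/36 + 4/3 = 49/36; sqrt = 7/6.
z = (1/6 +/- 7/6) / 2 => z = 2/3 or z = -1/2.
|p1| = 1/2, |p2| = 2/3.
For BIBO stability, all poles must lie inside the unit circle (|p| < 1).
System is STABLE since both |p| < 1.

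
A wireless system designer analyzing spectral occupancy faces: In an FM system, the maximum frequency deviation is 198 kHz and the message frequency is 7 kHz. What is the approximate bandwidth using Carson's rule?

Carson's rule: BW = 2*(delta_f + f_m)
= 2*(198 + 7) kHz = 410 kHz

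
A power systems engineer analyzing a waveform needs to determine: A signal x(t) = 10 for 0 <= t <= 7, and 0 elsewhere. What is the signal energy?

Energy = integral of |x(t)|^2 dt over the signal duration
= 10^2 * 7 = 100 * 7 = 700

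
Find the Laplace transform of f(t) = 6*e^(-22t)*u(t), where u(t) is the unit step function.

Standard Laplace transform pair:
e^(-at)*u(t) <-> 1/(s+a)
With a = 22: L{6*e^(-22t)*u(t)} = 6/(s+22), ROC: Re(s) > -22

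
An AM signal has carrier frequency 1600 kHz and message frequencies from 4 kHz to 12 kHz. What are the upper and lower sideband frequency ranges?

Upper sideband (USB) = fc + [fm_low, fm_high] = 1600 + [4, 12] = [1604, 1612] kHz
Lower sideband (LSB) = fc - [fm_high, fm_low] = 1600 - [12, 4] = [1588, 1596] kHz
Total occupied spectrum: 1588 kHz to 1612 kHz (plus carrier at 1600 kHz)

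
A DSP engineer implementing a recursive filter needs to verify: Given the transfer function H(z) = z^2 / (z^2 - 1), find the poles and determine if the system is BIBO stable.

Poles are roots of the denominator: z^2 - 1 = 0.
Quadratic formula: z = [-(0) +/- sqrt((0)^2 - 4*(-1))] / 2
Discriminant = 0 + 4 = 4; sqrt = 2.
z = (0 +/- 2) / 2 => z = 1 or z = -1.
|p1| = 1, |p2| = 1.
For BIBO stability, all poles must lie inside the unit circle (|p| < 1).
System is UNSTABLE since at least one |p| >= 1.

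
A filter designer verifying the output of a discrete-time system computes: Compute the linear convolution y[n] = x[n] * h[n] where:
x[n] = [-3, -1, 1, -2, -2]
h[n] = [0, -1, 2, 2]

y[n] = sum_k x[k]*h[n-k]. Output length = len(x) + len(h) - 1 = 5 + 4 - 1 = 8.
y[0] = -3*0 = 0
y[1] = -1*0 + -3*-1 = 3
y[2] = 1*0 + -1*-1 + -3*2 = -5
y[3] = -2*0 + 1*-1 + -1*2 + -3*2 = -9
y[4] = -2*0 + -2*-1 + 1*2 + -1*2 = 2
y[5] = -2*-1 + -2*2 + 1*2 = 0
y[6] = -2*2 + -2*2 = -8
y[7] = -2*2 = -4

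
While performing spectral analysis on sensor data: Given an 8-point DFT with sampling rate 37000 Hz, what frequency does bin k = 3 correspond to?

The frequency of DFT bin k is: f_k = k * f_s / N
f_3 = 3 * 37000 / 8 = 13875 Hz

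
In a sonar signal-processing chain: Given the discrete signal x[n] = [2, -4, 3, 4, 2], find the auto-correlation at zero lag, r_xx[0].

The auto-correlation at zero lag r_xx[0] equals the signal energy.
r_xx[0] = sum of x[n]^2 = 2^2 + (-4)^2 + 3^2 + 4^2 + 2^2
= 4 + 16 + 9 + 16 + 4 = 49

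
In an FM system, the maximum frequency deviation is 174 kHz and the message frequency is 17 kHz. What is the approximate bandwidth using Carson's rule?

Carson's rule: BW = 2*(delta_f + f_m)
= 2*(174 + 17) kHz = 382 kHz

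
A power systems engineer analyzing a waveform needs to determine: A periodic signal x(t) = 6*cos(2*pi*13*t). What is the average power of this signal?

Average power of A*cos(wt) is A^2/2.
P = 6^2 / 2 = 36/2 = 18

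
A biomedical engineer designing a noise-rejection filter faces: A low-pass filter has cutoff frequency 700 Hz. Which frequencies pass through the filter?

A low-pass filter passes all frequencies below the cutoff frequency 700 Hz and attenuates higher frequencies.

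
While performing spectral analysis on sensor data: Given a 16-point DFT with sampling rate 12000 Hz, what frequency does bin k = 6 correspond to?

The frequency of DFT bin k is: f_k = k * f_s / N
f_6 = 6 * 12000 / 16 = 4500 Hz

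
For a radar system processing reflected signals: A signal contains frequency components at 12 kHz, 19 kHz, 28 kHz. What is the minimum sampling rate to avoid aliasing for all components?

The highest frequency component is f_max = 28 kHz.
Nyquist rate = 2 * f_max = 2 * 28 kHz = 56 kHz.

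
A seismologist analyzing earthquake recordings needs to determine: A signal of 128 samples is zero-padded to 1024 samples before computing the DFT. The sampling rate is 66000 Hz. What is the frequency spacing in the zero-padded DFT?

Original DFT: N = 128, resolution = f_s/N = 66000/128 = 4125/8 Hz
Zero-padded DFT: N = 1024, resolution = f_s/N = 66000/1024 = 4125/64 Hz
Zero-padding interpolates the spectrum (finer frequency grid)
but does NOT improve the true spectral resolution (ability to resolve close frequencies).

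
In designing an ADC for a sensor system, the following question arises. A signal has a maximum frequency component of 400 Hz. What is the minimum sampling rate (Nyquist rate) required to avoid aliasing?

By the Nyquist-Shannon sampling theorem,
the minimum sampling rate (Nyquist rate) must be at least 2 * f_max.
Nyquist rate = 2 * 400 Hz = 800 Hz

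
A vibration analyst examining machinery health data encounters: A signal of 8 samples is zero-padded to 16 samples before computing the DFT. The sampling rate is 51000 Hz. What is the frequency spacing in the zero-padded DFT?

Original DFT: N = 8, resolution = f_s/N = 51000/8 = 6375 Hz
Zero-padded DFT: N = 16, resolution = f_s/N = 51000/16 = 6375/2 Hz
Zero-padding interpolates the spectrum (finer frequency grid)
but does NOT improve the true spectral resolution (ability to resolve close frequencies).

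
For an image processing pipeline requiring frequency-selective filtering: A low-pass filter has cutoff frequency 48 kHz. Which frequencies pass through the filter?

A low-pass filter passes all frequencies below the cutoff frequency 48 kHz and attenuates higher frequencies.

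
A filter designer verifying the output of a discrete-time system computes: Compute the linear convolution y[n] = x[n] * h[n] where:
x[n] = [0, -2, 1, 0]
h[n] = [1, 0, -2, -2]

y[n] = sum_k x[k]*h[n-k]. Output length = len(x) + len(h) - 1 = 4 + 4 - 1 = 7.
y[0] = 0*1 = 0
y[1] = -2*1 + 0*0 = -2
y[2] = 1*1 + -2*0 + 0*-2 = 1
y[3] = 0*1 + 1*0 + -2*-2 + 0*-2 = 4
y[4] = 0*0 + 1*-2 + -2*-2 = 2
y[5] = 0*-2 + 1*-2 = -2
y[6] = 0*-2 = 0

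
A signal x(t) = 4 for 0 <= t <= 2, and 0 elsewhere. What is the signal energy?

Energy = integral of |x(t)|^2 dt over the signal duration
= 4^2 * 2 = 16 * 2 = 32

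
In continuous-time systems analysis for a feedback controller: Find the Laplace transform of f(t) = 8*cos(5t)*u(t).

Standard pair: cos(wt)*u(t) <-> s/(s^2+w^2)
With w = 5: L{8*cos(5t)*u(t)} = 8s/(s^2+25)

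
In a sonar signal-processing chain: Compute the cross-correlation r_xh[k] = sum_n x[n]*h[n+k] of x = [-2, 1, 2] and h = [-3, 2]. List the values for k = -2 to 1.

Both sequences indexed from 0 and zero outside their support.
Lags with overlap: k = -2 to 1.
  r_xh[-2] = x[2]*h[0] = -6
  r_xh[-1] = x[1]*h[0] + x[2]*h[1] = 1
  r_xh[0] = x[0]*h[0] + x[1]*h[1] = 8
  r_xh[1] = x[0]*h[1] = -4
r_xh = [-6, 1, 8, -4] (for k = -2, ..., 1)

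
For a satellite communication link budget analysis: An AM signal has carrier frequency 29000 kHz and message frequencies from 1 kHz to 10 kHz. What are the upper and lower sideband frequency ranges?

Upper sideband (USB) = fc + [fm_low, fm_high] = 29000 + [1, 10] = [29001, 29010] kHz
Lower sideband (LSB) = fc - [fm_high, fm_low] = 29000 - [10, 1] = [28990, 28999] kHz
Total occupied spectrum: 28990 kHz to 29010 kHz (plus carrier at 29000 kHz)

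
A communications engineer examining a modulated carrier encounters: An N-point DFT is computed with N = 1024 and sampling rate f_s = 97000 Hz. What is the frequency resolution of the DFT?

DFT frequency resolution = f_s / N
= 97000 / 1024 = 12125/128 Hz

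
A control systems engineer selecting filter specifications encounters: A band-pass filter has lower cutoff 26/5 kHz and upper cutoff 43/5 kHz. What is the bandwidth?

Bandwidth = f_high - f_low
= 43/5 kHz - 26/5 kHz = 17/5 kHz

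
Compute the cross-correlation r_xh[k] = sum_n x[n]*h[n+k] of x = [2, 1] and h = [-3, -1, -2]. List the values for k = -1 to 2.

Both sequences indexed from 0 and zero outside their support.
Lags with overlap: k = -1 to 2.
  r_xh[-1] = x[1]*h[0] = -3
  r_xh[0] = x[0]*h[0] + x[1]*h[1] = -7
  r_xh[1] = x[0]*h[1] + x[1]*h[2] = -4
  r_xh[2] = x[0]*h[2] = -4
r_xh = [-3, -7, -4, -4] (for k = -1, ..., 2)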